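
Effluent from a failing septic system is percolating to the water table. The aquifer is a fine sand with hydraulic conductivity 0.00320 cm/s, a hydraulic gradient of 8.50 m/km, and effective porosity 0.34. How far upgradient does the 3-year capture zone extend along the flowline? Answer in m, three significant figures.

K = 0.00320 cm/s × 864 = 2.765 m/d
q = Ki = 2.765 × 0.0085 = 0.02350 m/d
Average linear velocity = 0.02350 / 0.34 = 0.06912 m/d
T = 3 yr × 365 = 1095 d
L = v × T = 0.06912 × 1095 = 75.69 m

75.7 m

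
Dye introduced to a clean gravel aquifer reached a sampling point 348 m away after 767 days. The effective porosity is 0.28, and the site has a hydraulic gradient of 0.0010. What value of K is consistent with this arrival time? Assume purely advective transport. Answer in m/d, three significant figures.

127 m/d

v = L / t = 348 / 767 = 0.4537 m/d
K = v · n / i = 0.4537 × 0.28 / 0.0010 = 127 m/d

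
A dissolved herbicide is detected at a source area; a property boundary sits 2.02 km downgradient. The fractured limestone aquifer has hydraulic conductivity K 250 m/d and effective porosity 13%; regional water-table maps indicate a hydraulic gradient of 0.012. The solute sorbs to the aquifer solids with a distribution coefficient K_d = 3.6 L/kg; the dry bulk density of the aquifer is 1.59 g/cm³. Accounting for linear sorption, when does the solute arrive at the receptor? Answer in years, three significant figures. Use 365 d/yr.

10.8 years

Specific discharge q = 250 × 0.012 = 3.000 m/d
Average linear velocity = 3.000 / 0.13 = 23.08 m/d
Retardation R = 1 + ρ_b·K_d/n = 1 + 1.59×3.6/0.13 = 45.03
Contaminant velocity v_c = v/R = 23.08/45.03 = 0.5125 m/d
L = 2.02 km = 2020 m
t = L/v_c = 2020/0.5125 = 3942 d
   = 3942/365 = 10.8 yr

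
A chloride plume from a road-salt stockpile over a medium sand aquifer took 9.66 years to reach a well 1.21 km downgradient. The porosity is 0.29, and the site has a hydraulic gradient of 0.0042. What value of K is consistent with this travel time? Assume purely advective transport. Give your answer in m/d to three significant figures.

t = 9.66 years = 3526 d
L = 1.21 km = 1210 m
v = L / t = 1210 / 3526 = 0.3432 m/d
K = v · n / i = 0.3432 × 0.29 / 0.0042 = 23.7 m/d

23.7 m/d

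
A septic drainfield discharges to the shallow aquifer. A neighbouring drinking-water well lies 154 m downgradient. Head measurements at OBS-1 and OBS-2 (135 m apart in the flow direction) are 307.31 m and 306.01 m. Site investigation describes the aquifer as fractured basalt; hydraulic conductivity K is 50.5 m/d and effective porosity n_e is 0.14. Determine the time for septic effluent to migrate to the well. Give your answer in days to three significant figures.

44.3 days

Hydraulic gradient i = (307.31 − 306.01) / 135 = 1.30 / 135 = 0.009630
q = Ki = 50.5 × 0.009630 = 0.4863 m/d
Average linear velocity = 0.4863 / 0.14 = 3.474 m/d
t = L / v = 154 / 3.474 = 44.34 d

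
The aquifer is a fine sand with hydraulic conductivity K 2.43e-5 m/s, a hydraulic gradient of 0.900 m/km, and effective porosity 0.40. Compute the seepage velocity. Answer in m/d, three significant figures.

K = 2.43e-5 m/s × 86400 s/d = 2.100 m/d
Specific discharge q = 2.100 × 9.0e-4 = 0.001890 m/d
v = Ki/n = 2.100·9.0e-4/0.40 = 0.004724 m/d

0.00472 m/d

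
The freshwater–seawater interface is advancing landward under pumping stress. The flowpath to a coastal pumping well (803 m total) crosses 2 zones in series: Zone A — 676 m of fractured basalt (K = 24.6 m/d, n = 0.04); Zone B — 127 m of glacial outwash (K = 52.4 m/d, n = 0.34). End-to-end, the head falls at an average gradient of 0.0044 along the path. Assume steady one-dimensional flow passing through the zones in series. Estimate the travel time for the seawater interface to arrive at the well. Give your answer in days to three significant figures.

Steady 1-D flow in series ⇒ the Darcy flux q is identical in every zone and the zone head losses add (resistances L/K in series).
Σ(L/K) = 676/24.6 + 127/52.4 = 27.48 + 2.424 = 29.90 d
K_eq = L_total / Σ(L/K) = 803 / 29.90 = 26.85 m/d
q = K_eq · i = 26.85 × 0.0044 = 0.1182 m/d (same in every zone)
Zone A: v = q/n = 0.1182/0.04 = 2.954 m/d → t_A = 676/2.954 = 228.9 d
Zone B: v = q/n = 0.1182/0.34 = 0.3475 m/d → t_B = 127/0.3475 = 365.5 d
Total t = 228.9 + 365.5 = 594.3 d

594 days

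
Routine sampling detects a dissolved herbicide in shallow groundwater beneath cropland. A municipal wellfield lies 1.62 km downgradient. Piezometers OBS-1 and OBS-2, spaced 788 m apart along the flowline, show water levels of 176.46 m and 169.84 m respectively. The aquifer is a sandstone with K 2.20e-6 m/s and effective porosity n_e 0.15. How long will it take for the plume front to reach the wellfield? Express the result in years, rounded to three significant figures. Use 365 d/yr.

Hydraulic gradient i = (176.46 − 169.84) / 788 = 6.62 / 788 = 0.008401
K = 2.20e-6 m/s × 86400 s/d = 0.1901 m/d
Specific discharge q = 0.1901 × 0.008401 = 0.001597 m/d
Average linear velocity = 0.001597 / 0.15 = 0.01065 m/d
L = 1.62 km = 1620 m
t = L / v = 1620 / 0.01065 = 152200 d
   = 152200 / 365 = 417 yr

417 years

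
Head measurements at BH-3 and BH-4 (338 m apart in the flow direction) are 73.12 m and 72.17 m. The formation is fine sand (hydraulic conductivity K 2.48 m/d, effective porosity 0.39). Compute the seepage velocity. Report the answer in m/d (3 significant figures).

0.0179 m/d

Hydraulic gradient i = (73.12 − 72.17) / 338 = 0.95 / 338 = 0.002811
Darcy flux q = K·i = 2.48 × 0.002811 = 0.006970 m/d
Seepage velocity v = q / n = 0.006970 / 0.39 = 0.01787 m/d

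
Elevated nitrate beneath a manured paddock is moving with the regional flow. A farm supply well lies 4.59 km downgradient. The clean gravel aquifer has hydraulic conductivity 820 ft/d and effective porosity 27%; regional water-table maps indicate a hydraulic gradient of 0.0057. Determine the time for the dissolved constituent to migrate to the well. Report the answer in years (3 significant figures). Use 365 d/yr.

K = 820 ft/d × 0.3048 = 249.9 m/d
q = Ki = 249.9 × 0.0057 = 1.425 m/d
v_s = q/n_e = 1.425/0.27 = 5.276 m/d
L = 4.59 km = 4590 m
t = L / v = 4590 / 5.276 = 869.9 d
   = 869.9 / 365 = 2.38 yr

2.38 years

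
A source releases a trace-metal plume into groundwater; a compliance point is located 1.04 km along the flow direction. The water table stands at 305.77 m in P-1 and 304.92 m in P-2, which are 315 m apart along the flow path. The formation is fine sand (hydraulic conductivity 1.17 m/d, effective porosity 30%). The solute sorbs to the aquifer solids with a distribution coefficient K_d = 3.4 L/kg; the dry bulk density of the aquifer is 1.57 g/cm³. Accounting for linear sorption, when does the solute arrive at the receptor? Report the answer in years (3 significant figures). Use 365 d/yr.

5090 years

Hydraulic gradient i = (305.77 − 304.92) / 315 = 0.85 / 315 = 0.002698
Darcy flux q = K·i = 1.17 × 0.002698 = 0.003157 m/d
Seepage velocity v = q / n = 0.003157 / 0.30 = 0.01052 m/d
Retardation R = 1 + ρ_b·K_d/n = 1 + 1.57×3.4/0.30 = 18.79
Contaminant velocity v_c = v/R = 0.01052/18.79 = 5.600e-4 m/d
L = 1.04 km = 1040 m
t = L/v_c = 1040/5.600e-4 = 1.857e6 d
   = 1.857e6/365 = 5090 yr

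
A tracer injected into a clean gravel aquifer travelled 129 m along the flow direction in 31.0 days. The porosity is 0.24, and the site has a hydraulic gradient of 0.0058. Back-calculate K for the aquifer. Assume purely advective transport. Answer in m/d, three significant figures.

v = L / t = 129 / 31.0 = 4.161 m/d
K = v · n / i = 4.161 × 0.24 / 0.0058 = 172 m/d

172 m/d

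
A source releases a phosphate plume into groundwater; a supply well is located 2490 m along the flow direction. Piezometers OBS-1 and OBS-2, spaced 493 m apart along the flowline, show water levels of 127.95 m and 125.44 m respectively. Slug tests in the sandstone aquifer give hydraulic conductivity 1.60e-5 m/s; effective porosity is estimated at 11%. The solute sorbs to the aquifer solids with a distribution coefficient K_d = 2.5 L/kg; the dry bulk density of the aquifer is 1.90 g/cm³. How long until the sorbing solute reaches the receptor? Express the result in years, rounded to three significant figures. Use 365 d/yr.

4710 years

Hydraulic gradient i = (127.95 − 125.44) / 493 = 2.51 / 493 = 0.005091
K = 1.60e-5 m/s × 86400 s/d = 1.382 m/d
q = Ki = 1.382 × 0.005091 = 0.007038 m/d
v_s = q/n_e = 0.007038/0.11 = 0.06398 m/d
Retardation R = 1 + ρ_b·K_d/n = 1 + 1.90×2.5/0.11 = 44.18
Contaminant velocity v_c = v/R = 0.06398/44.18 = 0.001448 m/d
t = L/v_c = 2490/0.001448 = 1.719e6 d
   = 1.719e6/365 = 4710 yr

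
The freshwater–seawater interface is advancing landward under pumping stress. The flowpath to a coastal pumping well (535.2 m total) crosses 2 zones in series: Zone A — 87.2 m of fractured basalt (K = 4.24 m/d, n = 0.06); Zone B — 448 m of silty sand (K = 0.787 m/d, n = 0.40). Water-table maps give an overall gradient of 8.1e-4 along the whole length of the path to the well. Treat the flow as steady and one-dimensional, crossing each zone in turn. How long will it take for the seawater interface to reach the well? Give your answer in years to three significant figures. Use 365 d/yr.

Continuity: the same q passes through each zone, so ΔH = q·Σ(L_j/K_j) — the zones act as resistances in series.
Σ(L/K) = 87.2/4.24 + 448/0.787 = 20.57 + 569.3 = 589.8 d
K_eq = L_total / Σ(L/K) = 535.2 / 589.8 = 0.9074 m/d
q = K_eq · i = 0.9074 × 8.1e-4 = 7.350e-4 m/d (same in every zone)
Zone A: v = q/n = 7.350e-4/0.06 = 0.01225 m/d → t_A = 87.2/0.01225 = 7118 d
Zone B: v = q/n = 7.350e-4/0.40 = 0.001837 m/d → t_B = 448/0.001837 = 243800 d
Total t = 7118 + 243800 = 250900 d
   = 250900 / 365 = 687 yr

687 years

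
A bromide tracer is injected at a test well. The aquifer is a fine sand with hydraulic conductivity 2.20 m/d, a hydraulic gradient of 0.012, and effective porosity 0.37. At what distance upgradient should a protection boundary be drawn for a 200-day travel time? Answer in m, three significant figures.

14.3 m

Specific discharge q = 2.20 × 0.012 = 0.02640 m/d
v = Ki/n = 2.20·0.012/0.37 = 0.07135 m/d
L = v × T = 0.07135 × 200 = 14.27 m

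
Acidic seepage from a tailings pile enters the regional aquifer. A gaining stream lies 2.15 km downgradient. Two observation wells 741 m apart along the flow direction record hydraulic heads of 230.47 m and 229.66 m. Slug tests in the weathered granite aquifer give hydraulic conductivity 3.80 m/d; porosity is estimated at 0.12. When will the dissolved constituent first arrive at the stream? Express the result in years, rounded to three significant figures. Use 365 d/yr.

Hydraulic gradient i = (230.47 − 229.66) / 741 = 0.81 / 741 = 0.001093
Darcy flux q = K·i = 3.80 × 0.001093 = 0.004154 m/d
Seepage velocity v = q / n = 0.004154 / 0.12 = 0.03462 m/d
L = 2.15 km = 2150 m
t = L / v = 2150 / 0.03462 = 62110 d
   = 62110 / 365 = 170 yr

170 years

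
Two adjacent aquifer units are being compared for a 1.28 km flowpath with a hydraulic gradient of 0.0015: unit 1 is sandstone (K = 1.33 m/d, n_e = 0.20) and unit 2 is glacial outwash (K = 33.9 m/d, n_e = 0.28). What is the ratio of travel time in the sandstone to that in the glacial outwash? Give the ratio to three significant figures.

Unit 1 (sandstone): v = 1.33×0.0015/0.20 = 0.009975 m/d, t = 1280/0.009975 = 128300 d
Unit 2 (glacial outwash): v = 33.9×0.0015/0.28 = 0.1816 m/d, t = 1280/0.1816 = 7048 d
t(sandstone) / t(glacial outwash) = 128300/7048 = 18.2

18.2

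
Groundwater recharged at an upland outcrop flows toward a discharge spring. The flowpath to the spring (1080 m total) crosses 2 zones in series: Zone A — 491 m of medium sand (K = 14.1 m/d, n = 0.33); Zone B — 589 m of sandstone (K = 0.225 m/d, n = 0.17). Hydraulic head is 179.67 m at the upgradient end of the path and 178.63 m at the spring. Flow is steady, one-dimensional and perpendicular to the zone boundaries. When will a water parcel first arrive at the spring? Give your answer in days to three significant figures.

669000 days

Total head drop ΔH = 179.67 − 178.63 = 1.04 m
Steady 1-D flow in series ⇒ the Darcy flux q is identical in every zone and the zone head losses add (resistances L/K in series).
Σ(L/K) = 491/14.1 + 589/0.225 = 34.82 + 2618 = 2653 d
q = ΔH / Σ(L/K) = 1.04 / 2653 = 3.921e-4 m/d (same in every zone)
Zone A: v = q/n = 3.921e-4/0.33 = 0.001188 m/d → t_A = 491/0.001188 = 413300 d
Zone B: v = q/n = 3.921e-4/0.17 = 0.002306 m/d → t_B = 589/0.002306 = 255400 d
Total t = 413300 + 255400 = 668700 d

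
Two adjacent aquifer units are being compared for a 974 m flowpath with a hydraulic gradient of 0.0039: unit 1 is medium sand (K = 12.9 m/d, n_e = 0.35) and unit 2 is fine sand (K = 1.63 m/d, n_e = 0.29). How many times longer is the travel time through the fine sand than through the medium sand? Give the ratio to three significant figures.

6.56

Unit 1 (medium sand): v = 12.9×0.0039/0.35 = 0.1437 m/d, t = 974/0.1437 = 6776 d
Unit 2 (fine sand): v = 1.63×0.0039/0.29 = 0.02192 m/d, t = 974/0.02192 = 44430 d
t(fine sand) / t(medium sand) = 44430/6776 = 6.56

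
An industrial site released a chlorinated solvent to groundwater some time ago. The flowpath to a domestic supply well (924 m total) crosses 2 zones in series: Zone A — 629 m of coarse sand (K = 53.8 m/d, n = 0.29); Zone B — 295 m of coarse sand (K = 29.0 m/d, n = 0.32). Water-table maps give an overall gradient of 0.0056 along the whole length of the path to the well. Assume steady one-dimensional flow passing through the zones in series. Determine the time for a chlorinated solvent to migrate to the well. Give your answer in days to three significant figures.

1170 days

Continuity: the same q passes through each zone, so ΔH = q·Σ(L_j/K_j) — the zones act as resistances in series.
Σ(L/K) = 629/53.8 + 295/29.0 = 11.69 + 10.17 = 21.86 d
K_eq = L_total / Σ(L/K) = 924 / 21.86 = 42.26 m/d
q = K_eq · i = 42.26 × 0.0056 = 0.2367 m/d (same in every zone)
Zone A: v = q/n = 0.2367/0.29 = 0.8161 m/d → t_A = 629/0.8161 = 770.8 d
Zone B: v = q/n = 0.2367/0.32 = 0.7396 m/d → t_B = 295/0.7396 = 398.9 d
Total t = 770.8 + 398.9 = 1170 d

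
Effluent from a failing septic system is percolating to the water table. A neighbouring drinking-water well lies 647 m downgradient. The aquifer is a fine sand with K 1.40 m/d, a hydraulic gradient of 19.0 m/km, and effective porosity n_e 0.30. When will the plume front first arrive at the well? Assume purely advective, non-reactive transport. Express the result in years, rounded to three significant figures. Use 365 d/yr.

20.0 years

Darcy flux q = K·i = 1.40 × 0.019 = 0.02660 m/d
Seepage velocity v = q / n = 0.02660 / 0.30 = 0.08867 m/d
t = L / v = 647 / 0.08867 = 7297 d
   = 7297 / 365 = 20.0 yr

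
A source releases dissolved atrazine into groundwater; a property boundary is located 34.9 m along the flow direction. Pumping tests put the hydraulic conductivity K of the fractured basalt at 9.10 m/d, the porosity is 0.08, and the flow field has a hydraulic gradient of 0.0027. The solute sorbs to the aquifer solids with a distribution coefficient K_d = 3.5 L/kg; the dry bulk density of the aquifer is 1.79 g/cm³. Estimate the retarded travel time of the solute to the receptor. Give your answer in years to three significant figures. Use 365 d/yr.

24.7 years

Darcy flux q = K·i = 9.10 × 0.0027 = 0.02457 m/d
Seepage velocity v = q / n = 0.02457 / 0.08 = 0.3071 m/d
Retardation R = 1 + ρ_b·K_d/n = 1 + 1.79×3.5/0.08 = 79.31
Contaminant velocity v_c = v/R = 0.3071/79.31 = 0.003872 m/d
t = L/v_c = 34.9/0.003872 = 9013 d
   = 9013/365 = 24.7 yr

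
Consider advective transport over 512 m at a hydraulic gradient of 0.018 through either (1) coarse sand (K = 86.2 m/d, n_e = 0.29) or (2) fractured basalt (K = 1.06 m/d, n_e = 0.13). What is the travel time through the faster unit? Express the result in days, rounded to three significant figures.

Unit 1 (coarse sand): v = 86.2×0.018/0.29 = 5.350 m/d, t = 512/5.350 = 95.69 d
Unit 2 (fractured basalt): v = 1.06×0.018/0.13 = 0.1468 m/d, t = 512/0.1468 = 3488 d
Faster unit: t = 95.7 d

95.7 days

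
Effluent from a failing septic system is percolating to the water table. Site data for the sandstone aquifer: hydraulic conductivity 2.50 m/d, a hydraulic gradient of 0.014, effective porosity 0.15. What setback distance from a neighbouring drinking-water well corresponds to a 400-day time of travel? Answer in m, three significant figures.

93.3 m

Darcy flux q = K·i = 2.50 × 0.014 = 0.03500 m/d
v_s = q/n_e = 0.03500/0.15 = 0.2333 m/d
L = v × T = 0.2333 × 400 = 93.33 m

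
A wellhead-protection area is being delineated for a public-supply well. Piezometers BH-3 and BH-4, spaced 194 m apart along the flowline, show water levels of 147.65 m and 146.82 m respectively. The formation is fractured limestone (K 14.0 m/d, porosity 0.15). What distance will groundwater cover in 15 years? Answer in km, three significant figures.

2.19 km

Hydraulic gradient i = (147.65 − 146.82) / 194 = 0.83 / 194 = 0.004278
Specific discharge q = 14.0 × 0.004278 = 0.05990 m/d
v_s = q/n_e = 0.05990/0.15 = 0.3993 m/d
T = 15 yr × 365 = 5475 d
L = v × T = 0.3993 × 5475 = 2186 m
   = 2.19 km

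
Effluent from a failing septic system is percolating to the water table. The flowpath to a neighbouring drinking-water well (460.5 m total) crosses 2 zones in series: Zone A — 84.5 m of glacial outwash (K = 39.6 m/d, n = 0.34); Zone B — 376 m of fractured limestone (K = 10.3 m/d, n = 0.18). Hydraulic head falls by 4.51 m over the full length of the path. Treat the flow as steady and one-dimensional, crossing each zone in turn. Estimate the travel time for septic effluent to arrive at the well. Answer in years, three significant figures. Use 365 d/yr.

2.26 years

Continuity: the same q passes through each zone, so ΔH = q·Σ(L_j/K_j) — the zones act as resistances in series.
Σ(L/K) = 84.5/39.6 + 376/10.3 = 2.134 + 36.50 = 38.64 d
q = ΔH / Σ(L/K) = 4.51 / 38.64 = 0.1167 m/d (same in every zone)
Zone A: v = q/n = 0.1167/0.34 = 0.3433 m/d → t_A = 84.5/0.3433 = 246.1 d
Zone B: v = q/n = 0.1167/0.18 = 0.6485 m/d → t_B = 376/0.6485 = 579.8 d
Total t = 246.1 + 579.8 = 826.0 d
   = 826.0 / 365 = 2.26 yr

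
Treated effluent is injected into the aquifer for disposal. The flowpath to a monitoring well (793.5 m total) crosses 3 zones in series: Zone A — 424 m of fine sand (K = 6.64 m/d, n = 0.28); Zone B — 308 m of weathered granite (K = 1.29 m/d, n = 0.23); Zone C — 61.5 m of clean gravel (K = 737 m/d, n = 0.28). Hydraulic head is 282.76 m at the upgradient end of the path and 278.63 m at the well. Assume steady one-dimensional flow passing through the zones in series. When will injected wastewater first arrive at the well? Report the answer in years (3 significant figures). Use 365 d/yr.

Total head drop ΔH = 282.76 − 278.63 = 4.13 m
Continuity: the same q passes through each zone, so ΔH = q·Σ(L_j/K_j) — the zones act as resistances in series.
Σ(L/K) = 424/6.64 + 308/1.29 + 61.5/737 = 63.86 + 238.8 + 0.08345 = 302.7 d
q = ΔH / Σ(L/K) = 4.13 / 302.7 = 0.01364 m/d (same in every zone)
Zone A: v = q/n = 0.01364/0.28 = 0.04873 m/d → t_A = 424/0.04873 = 8701 d
Zone B: v = q/n = 0.01364/0.23 = 0.05932 m/d → t_B = 308/0.05932 = 5192 d
Zone C: v = q/n = 0.01364/0.28 = 0.04873 m/d → t_C = 61.5/0.04873 = 1262 d
Total t = 8701 + 5192 + 1262 = 15160 d
   = 15160 / 365 = 41.5 yr

41.5 years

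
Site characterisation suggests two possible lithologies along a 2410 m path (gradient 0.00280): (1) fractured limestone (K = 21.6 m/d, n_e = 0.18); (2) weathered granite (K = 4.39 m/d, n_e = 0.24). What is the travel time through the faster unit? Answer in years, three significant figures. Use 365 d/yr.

Unit 1 (fractured limestone): v = 21.6×0.0028/0.18 = 0.3360 m/d, t = 2410/0.3360 = 7173 d
Unit 2 (weathered granite): v = 4.39×0.0028/0.24 = 0.05122 m/d, t = 2410/0.05122 = 47050 d
Faster: 7173 d / 365 = 19.7 yr

19.7 years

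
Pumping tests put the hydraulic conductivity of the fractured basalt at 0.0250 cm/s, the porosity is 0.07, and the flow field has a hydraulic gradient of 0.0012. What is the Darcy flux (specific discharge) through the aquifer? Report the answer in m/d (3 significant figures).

0.0259 m/d

K = 0.0250 cm/s × 864 = 21.60 m/d
q = Ki = 21.60 × 0.0012 = 0.02592 m/d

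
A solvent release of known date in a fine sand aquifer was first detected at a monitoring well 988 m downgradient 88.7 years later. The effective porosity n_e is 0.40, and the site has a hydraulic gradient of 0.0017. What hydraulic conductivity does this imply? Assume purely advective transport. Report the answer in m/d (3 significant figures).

7.18 m/d

t = 88.7 years = 32380 d
v = L / t = 988 / 32380 = 0.03052 m/d
K = v · n / i = 0.03052 × 0.40 / 0.0017 = 7.18 m/d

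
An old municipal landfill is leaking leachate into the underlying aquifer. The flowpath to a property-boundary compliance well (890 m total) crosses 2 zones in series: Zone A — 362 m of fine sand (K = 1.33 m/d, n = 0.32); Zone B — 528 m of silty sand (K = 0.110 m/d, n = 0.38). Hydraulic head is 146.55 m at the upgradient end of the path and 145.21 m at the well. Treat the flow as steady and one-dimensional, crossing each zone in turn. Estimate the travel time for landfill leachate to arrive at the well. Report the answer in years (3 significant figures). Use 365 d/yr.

Total head drop ΔH = 146.55 − 145.21 = 1.34 m
Continuity: the same q passes through each zone, so ΔH = q·Σ(L_j/K_j) — the zones act as resistances in series.
Σ(L/K) = 362/1.33 + 528/0.110 = 272.2 + 4800 = 5072 d
q = ΔH / Σ(L/K) = 1.34 / 5072 = 2.642e-4 m/d (same in every zone)
Zone A: v = q/n = 2.642e-4/0.32 = 8.256e-4 m/d → t_A = 362/8.256e-4 = 438500 d
Zone B: v = q/n = 2.642e-4/0.38 = 6.952e-4 m/d → t_B = 528/6.952e-4 = 759500 d
Total t = 438500 + 759500 = 1.198e6 d
   = 1.198e6 / 365 = 3280 yr

3280 years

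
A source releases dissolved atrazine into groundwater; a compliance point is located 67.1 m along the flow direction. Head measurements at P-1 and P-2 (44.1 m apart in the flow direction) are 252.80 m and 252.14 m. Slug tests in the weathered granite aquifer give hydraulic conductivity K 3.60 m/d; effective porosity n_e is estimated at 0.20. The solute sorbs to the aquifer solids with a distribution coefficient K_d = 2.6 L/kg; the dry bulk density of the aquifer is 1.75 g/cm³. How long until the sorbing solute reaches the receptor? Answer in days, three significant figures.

5920 days

Hydraulic gradient i = (252.80 − 252.14) / 44.1 = 0.66 / 44.1 = 0.01497
q = Ki = 3.60 × 0.01497 = 0.05388 m/d
v_s = q/n_e = 0.05388/0.20 = 0.2694 m/d
Retardation R = 1 + ρ_b·K_d/n = 1 + 1.75×2.6/0.20 = 23.75
Contaminant velocity v_c = v/R = 0.2694/23.75 = 0.01134 m/d
t = L/v_c = 67.1/0.01134 = 5916 d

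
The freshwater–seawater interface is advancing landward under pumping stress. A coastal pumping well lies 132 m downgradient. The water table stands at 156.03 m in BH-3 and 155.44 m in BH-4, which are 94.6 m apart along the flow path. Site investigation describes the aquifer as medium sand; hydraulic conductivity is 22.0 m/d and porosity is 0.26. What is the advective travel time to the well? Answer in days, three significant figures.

250 days

Hydraulic gradient i = (156.03 − 155.44) / 94.6 = 0.59 / 94.6 = 0.006237
q = Ki = 22.0 × 0.006237 = 0.1372 m/d
Average linear velocity = 0.1372 / 0.26 = 0.5277 m/d
t = L / v = 132 / 0.5277 = 250.1 d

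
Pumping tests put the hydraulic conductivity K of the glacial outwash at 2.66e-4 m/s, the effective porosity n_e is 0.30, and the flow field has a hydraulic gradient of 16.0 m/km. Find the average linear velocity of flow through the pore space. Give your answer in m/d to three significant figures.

1.23 m/d

K = 2.66e-4 m/s × 86400 s/d = 22.98 m/d
Darcy flux q = K·i = 22.98 × 0.016 = 0.3677 m/d
Average linear velocity = 0.3677 / 0.30 = 1.226 m/d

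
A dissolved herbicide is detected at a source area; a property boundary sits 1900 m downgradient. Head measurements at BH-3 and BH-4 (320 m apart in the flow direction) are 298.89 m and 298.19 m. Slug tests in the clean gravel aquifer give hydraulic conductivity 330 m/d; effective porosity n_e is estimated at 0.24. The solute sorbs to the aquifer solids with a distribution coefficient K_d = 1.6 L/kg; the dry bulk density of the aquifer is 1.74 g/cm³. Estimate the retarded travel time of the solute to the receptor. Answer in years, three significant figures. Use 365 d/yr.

21.8 years

Hydraulic gradient i = (298.89 − 298.19) / 320 = 0.70 / 320 = 0.002187
Specific discharge q = 330 × 0.002187 = 0.7219 m/d
v = Ki/n = 330·0.002187/0.24 = 3.008 m/d
Retardation R = 1 + ρ_b·K_d/n = 1 + 1.74×1.6/0.24 = 12.60
Contaminant velocity v_c = v/R = 3.008/12.60 = 0.2387 m/d
t = L/v_c = 1900/0.2387 = 7959 d
   = 7959/365 = 21.8 yr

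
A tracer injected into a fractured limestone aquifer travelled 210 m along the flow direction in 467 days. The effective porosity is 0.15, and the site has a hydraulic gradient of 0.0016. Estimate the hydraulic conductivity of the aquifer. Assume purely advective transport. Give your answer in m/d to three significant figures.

42.2 m/d

v = L / t = 210 / 467 = 0.4497 m/d
K = v · n / i = 0.4497 × 0.15 / 0.0016 = 42.2 m/d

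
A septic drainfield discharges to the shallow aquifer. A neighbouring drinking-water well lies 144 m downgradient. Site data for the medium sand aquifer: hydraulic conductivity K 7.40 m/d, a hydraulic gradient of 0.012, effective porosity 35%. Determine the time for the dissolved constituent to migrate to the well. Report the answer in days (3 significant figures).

q = Ki = 7.40 × 0.012 = 0.08880 m/d
v = Ki/n = 7.40·0.012/0.35 = 0.2537 m/d
t = L / v = 144 / 0.2537 = 567.6 d

568 days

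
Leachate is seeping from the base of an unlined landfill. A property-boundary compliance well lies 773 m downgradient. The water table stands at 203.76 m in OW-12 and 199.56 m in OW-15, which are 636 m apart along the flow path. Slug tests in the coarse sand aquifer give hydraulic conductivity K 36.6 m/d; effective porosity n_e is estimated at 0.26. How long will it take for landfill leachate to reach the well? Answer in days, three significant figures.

Hydraulic gradient i = (203.76 − 199.56) / 636 = 4.20 / 636 = 0.006604
Darcy flux q = K·i = 36.6 × 0.006604 = 0.2417 m/d
v = Ki/n = 36.6·0.006604/0.26 = 0.9296 m/d
t = L / v = 773 / 0.9296 = 831.5 d

832 days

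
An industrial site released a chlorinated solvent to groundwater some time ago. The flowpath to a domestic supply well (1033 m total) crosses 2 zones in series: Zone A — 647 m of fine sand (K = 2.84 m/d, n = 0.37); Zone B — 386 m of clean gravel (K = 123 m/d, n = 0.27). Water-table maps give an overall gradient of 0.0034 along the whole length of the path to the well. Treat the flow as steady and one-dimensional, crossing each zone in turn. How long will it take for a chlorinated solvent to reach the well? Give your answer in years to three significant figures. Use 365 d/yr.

61.9 years

For zones in series the flux q is common to all zones; the equivalent conductivity is the harmonic (thickness-weighted) mean, K_eq = L_total / Σ(L_j/K_j).
Σ(L/K) = 647/2.84 + 386/123 = 227.8 + 3.138 = 231.0 d
K_eq = L_total / Σ(L/K) = 1033 / 231.0 = 4.473 m/d
q = K_eq · i = 4.473 × 0.0034 = 0.01521 m/d (same in every zone)
Zone A: v = q/n = 0.01521/0.37 = 0.04110 m/d → t_A = 647/0.04110 = 15740 d
Zone B: v = q/n = 0.01521/0.27 = 0.05632 m/d → t_B = 386/0.05632 = 6853 d
Total t = 15740 + 6853 = 22600 d
   = 22600 / 365 = 61.9 yr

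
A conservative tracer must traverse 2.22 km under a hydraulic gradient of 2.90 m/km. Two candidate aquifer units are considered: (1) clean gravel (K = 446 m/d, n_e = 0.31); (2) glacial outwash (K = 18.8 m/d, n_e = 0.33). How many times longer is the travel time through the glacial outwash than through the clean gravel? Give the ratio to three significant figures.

25.3

Unit 1 (clean gravel): v = 446×0.0029/0.31 = 4.172 m/d, t = 2220/4.172 = 532.1 d
Unit 2 (glacial outwash): v = 18.8×0.0029/0.33 = 0.1652 m/d, t = 2220/0.1652 = 13440 d
t(glacial outwash) / t(clean gravel) = 13440/532.1 = 25.3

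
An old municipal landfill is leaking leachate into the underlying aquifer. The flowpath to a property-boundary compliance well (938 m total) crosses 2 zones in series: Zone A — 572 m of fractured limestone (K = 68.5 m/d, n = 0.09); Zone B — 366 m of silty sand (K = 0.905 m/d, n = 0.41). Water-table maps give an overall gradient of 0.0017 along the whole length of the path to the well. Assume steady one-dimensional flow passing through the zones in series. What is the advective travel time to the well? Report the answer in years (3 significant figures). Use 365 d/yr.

Steady 1-D flow in series ⇒ the Darcy flux q is identical in every zone and the zone head losses add (resistances L/K in series).
Σ(L/K) = 572/68.5 + 366/0.905 = 8.350 + 404.4 = 412.8 d
K_eq = L_total / Σ(L/K) = 938 / 412.8 = 2.272 m/d
q = K_eq · i = 2.272 × 0.0017 = 0.003863 m/d (same in every zone)
Zone A: v = q/n = 0.003863/0.09 = 0.04292 m/d → t_A = 572/0.04292 = 13330 d
Zone B: v = q/n = 0.003863/0.41 = 0.009422 m/d → t_B = 366/0.009422 = 38840 d
Total t = 13330 + 38840 = 52170 d
   = 52170 / 365 = 143 yr

143 years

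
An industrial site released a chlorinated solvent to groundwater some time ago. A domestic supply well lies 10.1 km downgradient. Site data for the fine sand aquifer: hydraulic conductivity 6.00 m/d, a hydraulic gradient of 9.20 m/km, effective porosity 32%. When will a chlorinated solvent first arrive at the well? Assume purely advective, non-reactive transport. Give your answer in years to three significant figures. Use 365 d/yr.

160 years

q = Ki = 6.00 × 0.0092 = 0.05520 m/d
Seepage velocity v = q / n = 0.05520 / 0.32 = 0.1725 m/d
L = 10.1 km = 10100 m
t = L / v = 10100 / 0.1725 = 58550 d
   = 58550 / 365 = 160 yr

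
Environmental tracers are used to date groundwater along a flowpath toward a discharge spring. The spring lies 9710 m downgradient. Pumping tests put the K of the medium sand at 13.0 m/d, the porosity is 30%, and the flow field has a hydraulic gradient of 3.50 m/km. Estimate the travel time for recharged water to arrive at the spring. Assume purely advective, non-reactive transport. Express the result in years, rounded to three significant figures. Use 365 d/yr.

q = Ki = 13.0 × 0.0035 = 0.04550 m/d
v = Ki/n = 13.0·0.0035/0.30 = 0.1517 m/d
t = L / v = 9710 / 0.1517 = 64020 d
   = 64020 / 365 = 175 yr

175 years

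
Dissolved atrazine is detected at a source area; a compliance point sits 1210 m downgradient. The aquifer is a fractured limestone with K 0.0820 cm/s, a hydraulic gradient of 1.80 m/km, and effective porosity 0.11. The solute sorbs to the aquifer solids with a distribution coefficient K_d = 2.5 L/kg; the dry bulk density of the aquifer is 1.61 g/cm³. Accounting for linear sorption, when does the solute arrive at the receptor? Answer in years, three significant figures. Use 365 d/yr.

K = 0.0820 cm/s × 864 = 70.85 m/d
Darcy flux q = K·i = 70.85 × 0.0018 = 0.1275 m/d
Seepage velocity v = q / n = 0.1275 / 0.11 = 1.159 m/d
Retardation R = 1 + ρ_b·K_d/n = 1 + 1.61×2.5/0.11 = 37.59
Contaminant velocity v_c = v/R = 1.159/37.59 = 0.03084 m/d
t = L/v_c = 1210/0.03084 = 39230 d
   = 39230/365 = 107 yr

107 years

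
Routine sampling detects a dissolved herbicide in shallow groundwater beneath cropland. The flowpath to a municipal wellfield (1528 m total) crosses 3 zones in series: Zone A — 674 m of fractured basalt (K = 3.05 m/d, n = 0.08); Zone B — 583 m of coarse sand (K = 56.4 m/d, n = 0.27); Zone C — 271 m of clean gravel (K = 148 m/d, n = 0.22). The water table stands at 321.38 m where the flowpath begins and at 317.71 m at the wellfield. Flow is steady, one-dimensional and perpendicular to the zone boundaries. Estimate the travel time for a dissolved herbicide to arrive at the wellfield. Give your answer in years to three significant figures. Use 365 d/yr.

Total head drop ΔH = 321.38 − 317.71 = 3.67 m
Continuity: the same q passes through each zone, so ΔH = q·Σ(L_j/K_j) — the zones act as resistances in series.
Σ(L/K) = 674/3.05 + 583/56.4 + 271/148 = 221.0 + 10.34 + 1.831 = 233.2 d
q = ΔH / Σ(L/K) = 3.67 / 233.2 = 0.01574 m/d (same in every zone)
Zone A: v = q/n = 0.01574/0.08 = 0.1968 m/d → t_A = 674/0.1968 = 3425 d
Zone B: v = q/n = 0.01574/0.27 = 0.05830 m/d → t_B = 583/0.05830 = 10000 d
Zone C: v = q/n = 0.01574/0.22 = 0.07155 m/d → t_C = 271/0.07155 = 3788 d
Total t = 3425 + 10000 + 3788 = 17210 d
   = 17210 / 365 = 47.2 yr

47.2 years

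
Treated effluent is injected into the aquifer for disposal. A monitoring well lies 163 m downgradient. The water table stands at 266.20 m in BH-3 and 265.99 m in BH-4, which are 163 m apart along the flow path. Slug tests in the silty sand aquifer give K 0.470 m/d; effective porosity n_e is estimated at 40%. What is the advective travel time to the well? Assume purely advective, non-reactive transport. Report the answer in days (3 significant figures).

108000 days

Hydraulic gradient i = (266.20 − 265.99) / 163 = 0.21 / 163 = 0.001288
Specific discharge q = 0.470 × 0.001288 = 6.055e-4 m/d
v_s = q/n_e = 6.055e-4/0.40 = 0.001514 m/d
t = L / v = 163 / 0.001514 = 107700 d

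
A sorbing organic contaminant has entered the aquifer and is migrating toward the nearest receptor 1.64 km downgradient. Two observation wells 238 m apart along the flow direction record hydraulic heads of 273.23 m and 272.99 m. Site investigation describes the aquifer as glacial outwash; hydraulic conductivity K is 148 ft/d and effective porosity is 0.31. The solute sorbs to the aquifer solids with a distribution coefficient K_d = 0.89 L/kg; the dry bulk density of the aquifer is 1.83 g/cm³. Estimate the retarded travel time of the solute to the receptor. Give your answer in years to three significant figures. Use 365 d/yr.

191 years

Hydraulic gradient i = (273.23 − 272.99) / 238 = 0.24 / 238 = 0.001008
K = 148 ft/d × 0.3048 = 45.11 m/d
Darcy flux q = K·i = 45.11 × 0.001008 = 0.04549 m/d
Seepage velocity v = q / n = 0.04549 / 0.31 = 0.1467 m/d
Retardation R = 1 + ρ_b·K_d/n = 1 + 1.83×0.89/0.31 = 6.254
Contaminant velocity v_c = v/R = 0.1467/6.254 = 0.02346 m/d
L = 1.64 km = 1640 m
t = L/v_c = 1640/0.02346 = 69890 d
   = 69890/365 = 191 yr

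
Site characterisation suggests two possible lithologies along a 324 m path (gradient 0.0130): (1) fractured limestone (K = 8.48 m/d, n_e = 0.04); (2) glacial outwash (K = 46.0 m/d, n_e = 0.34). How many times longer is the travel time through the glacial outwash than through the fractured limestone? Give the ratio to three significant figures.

Unit 1 (fractured limestone): v = 8.48×0.013/0.04 = 2.756 m/d, t = 324/2.756 = 117.6 d
Unit 2 (glacial outwash): v = 46.0×0.013/0.34 = 1.759 m/d, t = 324/1.759 = 184.2 d
t(glacial outwash) / t(fractured limestone) = 184.2/117.6 = 1.57

1.57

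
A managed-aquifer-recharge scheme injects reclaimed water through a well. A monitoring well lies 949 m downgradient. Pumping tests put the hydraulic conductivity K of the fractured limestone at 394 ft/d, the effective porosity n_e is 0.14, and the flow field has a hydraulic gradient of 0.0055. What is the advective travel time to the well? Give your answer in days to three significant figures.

K = 394 ft/d × 0.3048 = 120.1 m/d
q = Ki = 120.1 × 0.0055 = 0.6605 m/d
Seepage velocity v = q / n = 0.6605 / 0.14 = 4.718 m/d
t = L / v = 949 / 4.718 = 201.2 d

201 days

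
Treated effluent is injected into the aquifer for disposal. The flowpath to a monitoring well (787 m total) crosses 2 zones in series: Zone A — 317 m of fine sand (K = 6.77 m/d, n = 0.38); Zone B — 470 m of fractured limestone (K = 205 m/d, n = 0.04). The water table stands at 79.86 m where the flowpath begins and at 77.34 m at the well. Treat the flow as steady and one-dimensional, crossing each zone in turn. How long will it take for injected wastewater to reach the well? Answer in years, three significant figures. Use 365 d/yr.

Total head drop ΔH = 79.86 − 77.34 = 2.52 m
Steady 1-D flow in series ⇒ the Darcy flux q is identical in every zone and the zone head losses add (resistances L/K in series).
Σ(L/K) = 317/6.77 + 470/205 = 46.82 + 2.293 = 49.12 d
q = ΔH / Σ(L/K) = 2.52 / 49.12 = 0.05131 m/d (same in every zone)
Zone A: v = q/n = 0.05131/0.38 = 0.1350 m/d → t_A = 317/0.1350 = 2348 d
Zone B: v = q/n = 0.05131/0.04 = 1.283 m/d → t_B = 470/1.283 = 366.4 d
Total t = 2348 + 366.4 = 2714 d
   = 2714 / 365 = 7.44 yr

7.44 years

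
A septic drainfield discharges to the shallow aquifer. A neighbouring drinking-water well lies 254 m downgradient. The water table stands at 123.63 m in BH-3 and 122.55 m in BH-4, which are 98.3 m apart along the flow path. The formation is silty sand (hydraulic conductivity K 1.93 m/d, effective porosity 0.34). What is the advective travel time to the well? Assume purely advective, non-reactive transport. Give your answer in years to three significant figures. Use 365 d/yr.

Hydraulic gradient i = (123.63 − 122.55) / 98.3 = 1.08 / 98.3 = 0.01099
Darcy flux q = K·i = 1.93 × 0.01099 = 0.02120 m/d
v_s = q/n_e = 0.02120/0.34 = 0.06237 m/d
t = L / v = 254 / 0.06237 = 4073 d
   = 4073 / 365 = 11.2 yr

11.2 years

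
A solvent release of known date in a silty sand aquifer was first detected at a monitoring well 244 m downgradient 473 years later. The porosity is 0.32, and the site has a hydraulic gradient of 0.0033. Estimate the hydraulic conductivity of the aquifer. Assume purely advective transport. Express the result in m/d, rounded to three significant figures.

0.137 m/d

t = 473 years = 172600 d
v = L / t = 244 / 172600 = 0.001413 m/d
K = v · n / i = 0.001413 × 0.32 / 0.0033 = 0.137 m/d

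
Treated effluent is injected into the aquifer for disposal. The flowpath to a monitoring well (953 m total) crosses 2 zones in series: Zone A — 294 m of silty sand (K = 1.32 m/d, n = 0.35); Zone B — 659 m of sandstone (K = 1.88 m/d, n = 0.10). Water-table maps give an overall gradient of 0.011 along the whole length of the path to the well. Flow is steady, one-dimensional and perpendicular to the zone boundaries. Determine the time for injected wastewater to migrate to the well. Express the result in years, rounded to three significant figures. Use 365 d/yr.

For zones in series the flux q is common to all zones; the equivalent conductivity is the harmonic (thickness-weighted) mean, K_eq = L_total / Σ(L_j/K_j).
Σ(L/K) = 294/1.32 + 659/1.88 = 222.7 + 350.5 = 573.3 d
K_eq = L_total / Σ(L/K) = 953 / 573.3 = 1.662 m/d
q = K_eq · i = 1.662 × 0.011 = 0.01829 m/d (same in every zone)
Zone A: v = q/n = 0.01829/0.35 = 0.05225 m/d → t_A = 294/0.05225 = 5627 d
Zone B: v = q/n = 0.01829/0.10 = 0.1829 m/d → t_B = 659/0.1829 = 3604 d
Total t = 5627 + 3604 = 9231 d
   = 9231 / 365 = 25.3 yr

25.3 years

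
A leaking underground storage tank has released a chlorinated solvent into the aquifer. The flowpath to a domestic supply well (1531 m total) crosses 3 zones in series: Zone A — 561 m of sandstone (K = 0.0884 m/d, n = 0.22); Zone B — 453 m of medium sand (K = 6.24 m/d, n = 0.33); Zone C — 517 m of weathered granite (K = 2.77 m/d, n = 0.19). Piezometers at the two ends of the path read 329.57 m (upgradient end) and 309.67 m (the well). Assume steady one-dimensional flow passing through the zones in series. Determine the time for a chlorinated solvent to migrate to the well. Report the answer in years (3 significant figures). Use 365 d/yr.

338 years

Total head drop ΔH = 329.57 − 309.67 = 19.90 m
Continuity: the same q passes through each zone, so ΔH = q·Σ(L_j/K_j) — the zones act as resistances in series.
Σ(L/K) = 561/0.0884 + 453/6.24 + 517/2.77 = 6346 + 72.60 + 186.6 = 6605 d
q = ΔH / Σ(L/K) = 19.90 / 6605 = 0.003013 m/d (same in every zone)
Zone A: v = q/n = 0.003013/0.22 = 0.01369 m/d → t_A = 561/0.01369 = 40970 d
Zone B: v = q/n = 0.003013/0.33 = 0.009129 m/d → t_B = 453/0.009129 = 49620 d
Zone C: v = q/n = 0.003013/0.19 = 0.01586 m/d → t_C = 517/0.01586 = 32610 d
Total t = 40970 + 49620 + 32610 = 123200 d
   = 123200 / 365 = 338 yr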